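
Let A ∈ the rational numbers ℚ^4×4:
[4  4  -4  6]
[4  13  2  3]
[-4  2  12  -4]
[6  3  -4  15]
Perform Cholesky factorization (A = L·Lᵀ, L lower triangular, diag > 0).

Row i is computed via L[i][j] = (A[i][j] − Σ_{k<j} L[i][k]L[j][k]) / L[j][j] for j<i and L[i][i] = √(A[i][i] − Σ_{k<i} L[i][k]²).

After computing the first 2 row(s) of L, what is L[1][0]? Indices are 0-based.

Step 1: L[0][0] = √(4) = 2.
  L[1][0] = (4) / L[0][0] = 2.
Step 2: L[1][1] = √(9) = 3.

L[1][0] = 2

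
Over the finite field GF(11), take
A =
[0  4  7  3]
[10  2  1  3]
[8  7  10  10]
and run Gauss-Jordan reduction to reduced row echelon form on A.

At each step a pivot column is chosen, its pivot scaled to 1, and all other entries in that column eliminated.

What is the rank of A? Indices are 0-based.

[1] R0 <-> R1
[1] R0 /= 10  ⇒  (1, 9, 10, 8)
     R2 -= 8·R0  ⇒  (0, 1, 7, 1)
[2] R1 /= 4  ⇒  (0, 1, 10, 9)
     R0 -= 9·R1  ⇒  (1, 0, 8, 4)
     R2 -= 1·R1  ⇒  (0, 0, 8, 3)
[3] R2 /= 8  ⇒  (0, 0, 1, 10)
     R0 -= 8·R2  ⇒  (1, 0, 0, 1)
     R1 -= 10·R2  ⇒  (0, 1, 0, 8)

rank = 3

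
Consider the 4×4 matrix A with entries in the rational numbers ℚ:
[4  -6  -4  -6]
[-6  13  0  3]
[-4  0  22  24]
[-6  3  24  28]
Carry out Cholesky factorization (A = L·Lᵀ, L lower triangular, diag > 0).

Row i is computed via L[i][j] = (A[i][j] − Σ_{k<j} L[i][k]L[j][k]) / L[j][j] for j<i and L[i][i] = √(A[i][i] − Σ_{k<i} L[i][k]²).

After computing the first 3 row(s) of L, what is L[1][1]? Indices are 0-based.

L[1][1] = 2

Step 1: L[0][0] = √(4) = 2.
  L[1][0] = (-6) / L[0][0] = -3.
Step 2: L[1][1] = √(4) = 2.
  L[2][0] = (-4) / L[0][0] = -2.
  L[2][1] = (-6) / L[1][1] = -3.
Step 3: L[2][2] = √(9) = 3.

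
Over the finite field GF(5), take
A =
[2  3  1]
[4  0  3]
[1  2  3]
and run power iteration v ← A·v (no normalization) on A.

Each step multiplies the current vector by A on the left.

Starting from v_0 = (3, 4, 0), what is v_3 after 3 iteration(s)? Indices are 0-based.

v_0 = (3, 4, 0).
v_1 = A·v_0 = (3, 2, 1).
v_2 = A·v_1 = (3, 0, 0).
v_3 = A·v_2 = (1, 2, 3).

v_3 = (1, 2, 3)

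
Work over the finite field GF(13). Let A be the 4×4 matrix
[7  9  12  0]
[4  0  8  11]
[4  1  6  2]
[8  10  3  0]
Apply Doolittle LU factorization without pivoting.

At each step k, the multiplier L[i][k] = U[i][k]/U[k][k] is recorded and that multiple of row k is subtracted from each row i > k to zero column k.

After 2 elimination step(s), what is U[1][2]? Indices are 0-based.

k=0: U[0][0]=7
  eliminate (1,0): mult=8, new row 1: (0, 6, 3, 11); set L[1][0]=8
  eliminate (2,0): mult=8, new row 2: (0, 7, 1, 2); set L[2][0]=8
  eliminate (3,0): mult=3, new row 3: (0, 9, 6, 0); set L[3][0]=3
k=1: U[1][1]=6
  eliminate (2,1): mult=12, new row 2: (0, 0, 4, 0); set L[2][1]=12
  eliminate (3,1): mult=8, new row 3: (0, 0, 8, 3); set L[3][1]=8

U[1][2] = 3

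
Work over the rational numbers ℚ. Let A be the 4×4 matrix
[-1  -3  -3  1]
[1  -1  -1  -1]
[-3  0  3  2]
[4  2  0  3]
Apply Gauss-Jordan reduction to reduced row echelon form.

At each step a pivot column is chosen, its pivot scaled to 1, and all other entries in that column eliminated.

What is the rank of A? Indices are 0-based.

rank = 4

[1] R0 /= -1  ⇒  (1, 3, 3, -1)
     R1 -= 1·R0  ⇒  (0, -4, -4, 0)
     R2 -= -3·R0  ⇒  (0, 9, 12, -1)
     R3 -= 4·R0  ⇒  (0, -10, -12, 7)
[2] R1 /= -4  ⇒  (0, 1, 1, 0)
     R0 -= 3·R1  ⇒  (1, 0, 0, -1)
     R2 -= 9·R1  ⇒  (0, 0, 3, -1)
     R3 -= -10·R1  ⇒  (0, 0, -2, 7)
[3] R2 /= 3  ⇒  (0, 0, 1, -1/3)
     R1 -= 1·R2  ⇒  (0, 1, 0, 1/3)
     R3 -= -2·R2  ⇒  (0, 0, 0, 19/3)
[4] R3 /= 19/3  ⇒  (0, 0, 0, 1)
     R0 -= -1·R3  ⇒  (1, 0, 0, 0)
     R1 -= 1/3·R3  ⇒  (0, 1, 0, 0)
     R2 -= -1/3·R3  ⇒  (0, 0, 1, 0)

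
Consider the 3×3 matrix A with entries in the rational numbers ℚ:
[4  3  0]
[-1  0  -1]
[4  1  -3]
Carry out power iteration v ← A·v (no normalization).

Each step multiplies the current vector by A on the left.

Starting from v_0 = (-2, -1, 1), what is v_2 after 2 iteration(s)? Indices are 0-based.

v_2 = (-41, 23, -7)

v_0 = (-2, -1, 1).
v_1 = A·v_0 = (-11, 1, -12).
v_2 = A·v_1 = (-41, 23, -7).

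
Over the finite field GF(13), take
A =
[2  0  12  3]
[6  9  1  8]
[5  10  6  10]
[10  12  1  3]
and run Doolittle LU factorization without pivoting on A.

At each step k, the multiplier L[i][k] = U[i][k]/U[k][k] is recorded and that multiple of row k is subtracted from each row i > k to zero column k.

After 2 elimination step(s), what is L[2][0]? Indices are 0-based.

[col 0] pivot 2
  R1 -= 3*R0 → (0, 9, 4, 12)  (L[1][0] := 3)
  R2 -= 9*R0 → (0, 10, 2, 9)  (L[2][0] := 9)
  R3 -= 5*R0 → (0, 12, 6, 1)  (L[3][0] := 5)
[col 1] pivot 9
  R2 -= 4*R1 → (0, 0, 12, 0)  (L[2][1] := 4)
  R3 -= 10*R1 → (0, 0, 5, 11)  (L[3][1] := 10)

L[2][0] = 9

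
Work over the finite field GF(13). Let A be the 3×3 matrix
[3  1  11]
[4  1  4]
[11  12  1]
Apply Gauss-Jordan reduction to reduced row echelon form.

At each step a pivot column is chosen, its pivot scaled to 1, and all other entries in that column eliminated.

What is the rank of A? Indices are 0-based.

rank = 3

pivot(0,0)=3: scale R0 → (1, 9, 8)
  clear (1,0): R1 −= (4)R0 → (0, 4, 11)
  clear (2,0): R2 −= (11)R0 → (0, 4, 4)
pivot(1,1)=4: scale R1 → (0, 1, 6)
  clear (0,1): R0 −= (9)R1 → (1, 0, 6)
  clear (2,1): R2 −= (4)R1 → (0, 0, 6)
pivot(2,2)=6: scale R2 → (0, 0, 1)
  clear (0,2): R0 −= (6)R2 → (1, 0, 0)
  clear (1,2): R1 −= (6)R2 → (0, 1, 0)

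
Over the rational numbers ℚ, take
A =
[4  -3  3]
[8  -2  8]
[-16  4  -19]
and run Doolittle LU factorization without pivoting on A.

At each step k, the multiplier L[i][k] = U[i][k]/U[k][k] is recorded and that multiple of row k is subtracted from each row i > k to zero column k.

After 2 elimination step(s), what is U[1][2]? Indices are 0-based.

U[1][2] = 2

[col 0] pivot 4
  R1 -= 2*R0 → (0, 4, 2)  (L[1][0] := 2)
  R2 -= -4*R0 → (0, -8, -7)  (L[2][0] := -4)
[col 1] pivot 4
  R2 -= -2*R1 → (0, 0, -3)  (L[2][1] := -2)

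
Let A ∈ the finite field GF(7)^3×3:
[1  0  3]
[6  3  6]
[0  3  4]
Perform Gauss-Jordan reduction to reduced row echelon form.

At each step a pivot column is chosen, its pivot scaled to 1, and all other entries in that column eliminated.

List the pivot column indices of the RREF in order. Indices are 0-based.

pivot(0,0)=1: scale R0 → (1, 0, 3)
  clear (1,0): R1 −= (6)R0 → (0, 3, 2)
pivot(1,1)=3: scale R1 → (0, 1, 3)
  clear (2,1): R2 −= (3)R1 → (0, 0, 2)
pivot(2,2)=2: scale R2 → (0, 0, 1)
  clear (0,2): R0 −= (3)R2 → (1, 0, 0)
  clear (1,2): R1 −= (3)R2 → (0, 1, 0)

pivot columns: 0, 1, 2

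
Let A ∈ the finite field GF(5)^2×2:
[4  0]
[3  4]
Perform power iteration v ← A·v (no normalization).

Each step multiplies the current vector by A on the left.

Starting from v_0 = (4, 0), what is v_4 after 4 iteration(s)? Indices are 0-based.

v_0 = (4, 0).
v_1 = A·v_0 = (1, 2).
v_2 = A·v_1 = (4, 1).
v_3 = A·v_2 = (1, 1).
v_4 = A·v_3 = (4, 2).

v_4 = (4, 2)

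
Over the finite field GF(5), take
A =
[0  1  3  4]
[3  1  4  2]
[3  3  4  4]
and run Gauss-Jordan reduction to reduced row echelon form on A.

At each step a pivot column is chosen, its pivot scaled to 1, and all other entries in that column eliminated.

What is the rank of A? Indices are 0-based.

rank = 3

[1] R0 <-> R1
[1] R0 /= 3  ⇒  (1, 2, 3, 4)
     R2 -= 3·R0  ⇒  (0, 2, 0, 2)
[2] R1 /= 1  ⇒  (0, 1, 3, 4)
     R0 -= 2·R1  ⇒  (1, 0, 2, 1)
     R2 -= 2·R1  ⇒  (0, 0, 4, 4)
[3] R2 /= 4  ⇒  (0, 0, 1, 1)
     R0 -= 2·R2  ⇒  (1, 0, 0, 4)
     R1 -= 3·R2  ⇒  (0, 1, 0, 1)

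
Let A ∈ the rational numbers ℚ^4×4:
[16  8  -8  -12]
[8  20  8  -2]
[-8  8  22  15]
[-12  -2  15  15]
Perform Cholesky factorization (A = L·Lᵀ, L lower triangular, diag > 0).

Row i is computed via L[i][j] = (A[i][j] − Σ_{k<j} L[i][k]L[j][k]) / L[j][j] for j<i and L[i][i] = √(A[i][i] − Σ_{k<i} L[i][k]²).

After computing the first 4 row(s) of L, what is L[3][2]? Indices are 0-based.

L[3][2] = 2

Step 1: L[0][0] = √(16) = 4.
  L[1][0] = (8) / L[0][0] = 2.
Step 2: L[1][1] = √(16) = 4.
  L[2][0] = (-8) / L[0][0] = -2.
  L[2][1] = (12) / L[1][1] = 3.
Step 3: L[2][2] = √(9) = 3.
  L[3][0] = (-12) / L[0][0] = -3.
  L[3][1] = (4) / L[1][1] = 1.
  L[3][2] = (6) / L[2][2] = 2.
Step 4: L[3][3] = √(1) = 1.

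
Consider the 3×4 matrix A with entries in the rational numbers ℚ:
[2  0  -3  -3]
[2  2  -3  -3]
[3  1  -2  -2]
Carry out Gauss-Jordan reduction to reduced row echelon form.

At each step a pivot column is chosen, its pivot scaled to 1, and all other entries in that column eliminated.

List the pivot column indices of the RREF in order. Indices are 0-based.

[1] R0 /= 2  ⇒  (1, 0, -3/2, -3/2)
     R1 -= 2·R0  ⇒  (0, 2, 0, 0)
     R2 -= 3·R0  ⇒  (0, 1, 5/2, 5/2)
[2] R1 /= 2  ⇒  (0, 1, 0, 0)
     R2 -= 1·R1  ⇒  (0, 0, 5/2, 5/2)
[3] R2 /= 5/2  ⇒  (0, 0, 1, 1)
     R0 -= -3/2·R2  ⇒  (1, 0, 0, 0)

pivot columns: 0, 1, 2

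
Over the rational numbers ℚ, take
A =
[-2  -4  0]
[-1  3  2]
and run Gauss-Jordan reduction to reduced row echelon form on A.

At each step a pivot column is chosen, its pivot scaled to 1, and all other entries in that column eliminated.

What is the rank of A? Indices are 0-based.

rank = 2

pivot(0,0)=-2: scale R0 → (1, 2, 0)
  clear (1,0): R1 −= (-1)R0 → (0, 5, 2)
pivot(1,1)=5: scale R1 → (0, 1, 2/5)
  clear (0,1): R0 −= (2)R1 → (1, 0, -4/5)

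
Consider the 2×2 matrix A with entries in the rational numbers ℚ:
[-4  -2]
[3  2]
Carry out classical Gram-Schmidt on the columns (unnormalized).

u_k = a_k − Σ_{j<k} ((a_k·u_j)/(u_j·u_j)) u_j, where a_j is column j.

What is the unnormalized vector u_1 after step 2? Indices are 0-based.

Step 1: u_0 = a_0 = (-4, 3).
Step 2: u_1 = a_1 − (14/25)·u_0 = (6/25, 8/25).

u_1 = (6/25, 8/25)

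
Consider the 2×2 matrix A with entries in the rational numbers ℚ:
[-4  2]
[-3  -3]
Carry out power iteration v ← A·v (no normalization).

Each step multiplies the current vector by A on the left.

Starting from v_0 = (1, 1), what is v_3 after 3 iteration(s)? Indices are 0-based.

v_0 = (1, 1).
v_1 = A·v_0 = (-2, -6).
v_2 = A·v_1 = (-4, 24).
v_3 = A·v_2 = (64, -60).

v_3 = (64, -60)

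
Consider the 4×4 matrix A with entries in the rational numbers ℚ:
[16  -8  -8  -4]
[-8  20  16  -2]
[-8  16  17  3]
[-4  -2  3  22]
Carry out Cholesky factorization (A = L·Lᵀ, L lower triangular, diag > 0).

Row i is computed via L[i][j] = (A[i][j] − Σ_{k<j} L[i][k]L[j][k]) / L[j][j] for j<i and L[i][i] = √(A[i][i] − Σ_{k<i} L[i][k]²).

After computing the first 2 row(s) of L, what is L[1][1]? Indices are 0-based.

Step 1: L[0][0] = √(16) = 4.
  L[1][0] = (-8) / L[0][0] = -2.
Step 2: L[1][1] = √(16) = 4.

L[1][1] = 4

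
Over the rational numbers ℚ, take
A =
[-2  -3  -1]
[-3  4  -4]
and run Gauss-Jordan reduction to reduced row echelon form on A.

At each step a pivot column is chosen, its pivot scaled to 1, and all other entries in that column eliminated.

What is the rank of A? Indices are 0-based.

[1] R0 /= -2  ⇒  (1, 3/2, 1/2)
     R1 -= -3·R0  ⇒  (0, 17/2, -5/2)
[2] R1 /= 17/2  ⇒  (0, 1, -5/17)
     R0 -= 3/2·R1  ⇒  (1, 0, 16/17)

rank = 2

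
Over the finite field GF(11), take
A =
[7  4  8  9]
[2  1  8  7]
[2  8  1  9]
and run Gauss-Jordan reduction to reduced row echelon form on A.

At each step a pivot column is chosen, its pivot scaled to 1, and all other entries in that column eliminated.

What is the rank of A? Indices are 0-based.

step 1: normalize row 0 (÷7) = (1, 10, 9, 6)
  row 1: subtract 2×row0 = (0, 3, 1, 6)
  row 2: subtract 2×row0 = (0, 10, 5, 8)
step 2: normalize row 1 (÷3) = (0, 1, 4, 2)
  row 0: subtract 10×row1 = (1, 0, 2, 8)
  row 2: subtract 10×row1 = (0, 0, 9, 10)
step 3: normalize row 2 (÷9) = (0, 0, 1, 6)
  row 0: subtract 2×row2 = (1, 0, 0, 7)
  row 1: subtract 4×row2 = (0, 1, 0, 0)

rank = 3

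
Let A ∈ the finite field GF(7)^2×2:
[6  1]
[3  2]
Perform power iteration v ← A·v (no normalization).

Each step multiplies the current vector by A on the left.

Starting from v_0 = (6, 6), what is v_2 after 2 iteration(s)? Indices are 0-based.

v_2 = (2, 4)

v_0 = (6, 6).
v_1 = A·v_0 = (0, 2).
v_2 = A·v_1 = (2, 4).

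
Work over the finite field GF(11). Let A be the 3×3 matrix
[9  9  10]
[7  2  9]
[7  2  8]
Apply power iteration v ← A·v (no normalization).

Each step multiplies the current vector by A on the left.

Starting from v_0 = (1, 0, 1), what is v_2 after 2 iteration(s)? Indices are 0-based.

v_0 = (1, 0, 1).
v_1 = A·v_0 = (8, 5, 4).
v_2 = A·v_1 = (3, 3, 10).

v_2 = (3, 3, 10)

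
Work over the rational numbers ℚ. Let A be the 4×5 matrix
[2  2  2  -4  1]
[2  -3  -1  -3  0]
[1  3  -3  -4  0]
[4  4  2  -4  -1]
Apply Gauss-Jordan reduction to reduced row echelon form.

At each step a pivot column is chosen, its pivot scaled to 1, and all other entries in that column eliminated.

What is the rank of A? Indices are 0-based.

[1] R0 /= 2  ⇒  (1, 1, 1, -2, 1/2)
     R1 -= 2·R0  ⇒  (0, -5, -3, 1, -1)
     R2 -= 1·R0  ⇒  (0, 2, -4, -2, -1/2)
     R3 -= 4·R0  ⇒  (0, 0, -2, 4, -3)
[2] R1 /= -5  ⇒  (0, 1, 3/5, -1/5, 1/5)
     R0 -= 1·R1  ⇒  (1, 0, 2/5, -9/5, 3/10)
     R2 -= 2·R1  ⇒  (0, 0, -26/5, -8/5, -9/10)
[3] R2 /= -26/5  ⇒  (0, 0, 1, 4/13, 9/52)
     R0 -= 2/5·R2  ⇒  (1, 0, 0, -25/13, 3/13)
     R1 -= 3/5·R2  ⇒  (0, 1, 0, -5/13, 5/52)
     R3 -= -2·R2  ⇒  (0, 0, 0, 60/13, -69/26)
[4] R3 /= 60/13  ⇒  (0, 0, 0, 1, -23/40)
     R0 -= -25/13·R3  ⇒  (1, 0, 0, 0, -7/8)
     R1 -= -5/13·R3  ⇒  (0, 1, 0, 0, -1/8)
     R2 -= 4/13·R3  ⇒  (0, 0, 1, 0, 7/20)

rank = 4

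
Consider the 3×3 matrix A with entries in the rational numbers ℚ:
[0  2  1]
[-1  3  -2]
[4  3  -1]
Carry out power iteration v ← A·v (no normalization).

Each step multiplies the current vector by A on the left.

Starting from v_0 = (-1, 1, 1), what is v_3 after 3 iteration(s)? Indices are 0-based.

v_0 = (-1, 1, 1).
v_1 = A·v_0 = (3, 2, -2).
v_2 = A·v_1 = (2, 7, 20).
v_3 = A·v_2 = (34, -21, 9).

v_3 = (34, -21, 9)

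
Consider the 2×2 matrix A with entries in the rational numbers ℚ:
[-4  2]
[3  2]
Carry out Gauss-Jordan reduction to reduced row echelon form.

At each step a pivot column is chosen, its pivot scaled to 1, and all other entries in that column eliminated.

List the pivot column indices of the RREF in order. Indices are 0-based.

pivot columns: 0, 1

[1] R0 /= -4  ⇒  (1, -1/2)
     R1 -= 3·R0  ⇒  (0, 7/2)
[2] R1 /= 7/2  ⇒  (0, 1)
     R0 -= -1/2·R1  ⇒  (1, 0)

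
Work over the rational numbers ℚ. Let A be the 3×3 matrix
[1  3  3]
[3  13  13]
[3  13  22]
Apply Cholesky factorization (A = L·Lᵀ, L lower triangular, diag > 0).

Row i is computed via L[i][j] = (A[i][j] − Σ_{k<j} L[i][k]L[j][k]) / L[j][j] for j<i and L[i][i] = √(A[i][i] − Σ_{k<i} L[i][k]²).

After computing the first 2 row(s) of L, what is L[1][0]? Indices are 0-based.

L[1][0] = 3

Step 1: L[0][0] = √(1) = 1.
  L[1][0] = (3) / L[0][0] = 3.
Step 2: L[1][1] = √(4) = 2.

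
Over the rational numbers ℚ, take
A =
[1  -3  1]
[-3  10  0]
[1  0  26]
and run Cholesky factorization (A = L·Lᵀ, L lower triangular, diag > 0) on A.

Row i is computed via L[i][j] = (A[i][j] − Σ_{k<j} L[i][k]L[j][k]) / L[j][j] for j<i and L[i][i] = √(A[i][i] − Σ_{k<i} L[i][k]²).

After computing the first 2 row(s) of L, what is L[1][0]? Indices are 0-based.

L[1][0] = -3

Step 1: L[0][0] = √(1) = 1.
  L[1][0] = (-3) / L[0][0] = -3.
Step 2: L[1][1] = √(1) = 1.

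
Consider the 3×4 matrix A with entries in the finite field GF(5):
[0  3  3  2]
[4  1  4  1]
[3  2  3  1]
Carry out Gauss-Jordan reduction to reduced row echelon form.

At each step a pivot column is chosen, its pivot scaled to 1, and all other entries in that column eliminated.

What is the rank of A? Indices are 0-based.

step 1: exchange rows 0,1
step 1: normalize row 0 (÷4) = (1, 4, 1, 4)
  row 2: subtract 3×row0 = (0, 0, 0, 4)
step 2: normalize row 1 (÷3) = (0, 1, 1, 4)
  row 0: subtract 4×row1 = (1, 0, 2, 3)
skip col 2 (zero from row 2)
step 3: normalize row 2 (÷4) = (0, 0, 0, 1)
  row 0: subtract 3×row2 = (1, 0, 2, 0)
  row 1: subtract 4×row2 = (0, 1, 1, 0)

rank = 3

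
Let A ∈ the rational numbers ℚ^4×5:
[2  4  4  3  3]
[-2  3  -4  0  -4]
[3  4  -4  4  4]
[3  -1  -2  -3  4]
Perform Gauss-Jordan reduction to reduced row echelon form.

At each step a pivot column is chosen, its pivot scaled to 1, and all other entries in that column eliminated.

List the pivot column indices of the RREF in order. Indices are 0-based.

[1] R0 /= 2  ⇒  (1, 2, 2, 3/2, 3/2)
     R1 -= -2·R0  ⇒  (0, 7, 0, 3, -1)
     R2 -= 3·R0  ⇒  (0, -2, -10, -1/2, -1/2)
     R3 -= 3·R0  ⇒  (0, -7, -8, -15/2, -1/2)
[2] R1 /= 7  ⇒  (0, 1, 0, 3/7, -1/7)
     R0 -= 2·R1  ⇒  (1, 0, 2, 9/14, 25/14)
     R2 -= -2·R1  ⇒  (0, 0, -10, 5/14, -11/14)
     R3 -= -7·R1  ⇒  (0, 0, -8, -9/2, -3/2)
[3] R2 /= -10  ⇒  (0, 0, 1, -1/28, 11/140)
     R0 -= 2·R2  ⇒  (1, 0, 0, 5/7, 57/35)
     R3 -= -8·R2  ⇒  (0, 0, 0, -67/14, -61/70)
[4] R3 /= -67/14  ⇒  (0, 0, 0, 1, 61/335)
     R0 -= 5/7·R3  ⇒  (1, 0, 0, 0, 502/335)
     R1 -= 3/7·R3  ⇒  (0, 1, 0, 0, -74/335)
     R2 -= -1/28·R3  ⇒  (0, 0, 1, 0, 57/670)

pivot columns: 0, 1, 2, 3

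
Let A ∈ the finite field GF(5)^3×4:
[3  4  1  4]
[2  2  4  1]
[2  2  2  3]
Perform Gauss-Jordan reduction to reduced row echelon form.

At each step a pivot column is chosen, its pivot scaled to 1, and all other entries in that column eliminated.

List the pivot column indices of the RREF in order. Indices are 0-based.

pivot columns: 0, 1, 2

[1] R0 /= 3  ⇒  (1, 3, 2, 3)
     R1 -= 2·R0  ⇒  (0, 1, 0, 0)
     R2 -= 2·R0  ⇒  (0, 1, 3, 2)
[2] R1 /= 1  ⇒  (0, 1, 0, 0)
     R0 -= 3·R1  ⇒  (1, 0, 2, 3)
     R2 -= 1·R1  ⇒  (0, 0, 3, 2)
[3] R2 /= 3  ⇒  (0, 0, 1, 4)
     R0 -= 2·R2  ⇒  (1, 0, 0, 0)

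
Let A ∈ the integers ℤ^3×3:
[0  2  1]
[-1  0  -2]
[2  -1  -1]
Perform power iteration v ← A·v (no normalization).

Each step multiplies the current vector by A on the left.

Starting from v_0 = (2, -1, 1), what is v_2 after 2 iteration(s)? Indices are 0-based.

v_0 = (2, -1, 1).
v_1 = A·v_0 = (-1, -4, 4).
v_2 = A·v_1 = (-4, -7, -2).

v_2 = (-4, -7, -2)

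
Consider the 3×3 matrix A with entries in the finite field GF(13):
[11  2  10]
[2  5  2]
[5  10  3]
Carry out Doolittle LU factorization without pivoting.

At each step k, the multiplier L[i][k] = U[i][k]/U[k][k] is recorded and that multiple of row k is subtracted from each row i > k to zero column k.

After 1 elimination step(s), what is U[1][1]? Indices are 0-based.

U[1][1] = 7

k=0: U[0][0]=11
  eliminate (1,0): mult=12, new row 1: (0, 7, 12); set L[1][0]=12
  eliminate (2,0): mult=4, new row 2: (0, 2, 2); set L[2][0]=4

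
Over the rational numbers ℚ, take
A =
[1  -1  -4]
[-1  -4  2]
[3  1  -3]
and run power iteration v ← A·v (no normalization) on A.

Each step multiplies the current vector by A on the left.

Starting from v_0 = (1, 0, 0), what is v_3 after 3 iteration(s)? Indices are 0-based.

v_3 = (9, -40, 0)

v_0 = (1, 0, 0).
v_1 = A·v_0 = (1, -1, 3).
v_2 = A·v_1 = (-10, 9, -7).
v_3 = A·v_2 = (9, -40, 0).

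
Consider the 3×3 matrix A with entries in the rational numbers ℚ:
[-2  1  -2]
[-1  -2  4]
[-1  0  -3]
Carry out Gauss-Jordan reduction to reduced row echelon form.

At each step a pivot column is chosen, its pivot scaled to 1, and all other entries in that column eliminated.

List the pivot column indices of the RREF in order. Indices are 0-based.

[1] R0 /= -2  ⇒  (1, -1/2, 1)
     R1 -= -1·R0  ⇒  (0, -5/2, 5)
     R2 -= -1·R0  ⇒  (0, -1/2, -2)
[2] R1 /= -5/2  ⇒  (0, 1, -2)
     R0 -= -1/2·R1  ⇒  (1, 0, 0)
     R2 -= -1/2·R1  ⇒  (0, 0, -3)
[3] R2 /= -3  ⇒  (0, 0, 1)
     R1 -= -2·R2  ⇒  (0, 1, 0)

pivot columns: 0, 1, 2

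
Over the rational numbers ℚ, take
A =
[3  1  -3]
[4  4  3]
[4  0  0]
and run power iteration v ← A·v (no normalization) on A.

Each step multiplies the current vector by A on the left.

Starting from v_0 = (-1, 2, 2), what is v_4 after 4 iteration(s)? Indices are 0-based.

v_4 = (169, 40, 348)

v_0 = (-1, 2, 2).
v_1 = A·v_0 = (-7, 10, -4).
v_2 = A·v_1 = (1, 0, -28).
v_3 = A·v_2 = (87, -80, 4).
v_4 = A·v_3 = (169, 40, 348).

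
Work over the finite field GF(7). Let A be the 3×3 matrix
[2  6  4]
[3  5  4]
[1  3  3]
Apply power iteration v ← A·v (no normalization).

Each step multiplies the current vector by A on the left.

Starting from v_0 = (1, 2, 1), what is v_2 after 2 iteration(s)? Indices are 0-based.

v_2 = (3, 4, 1)

v_0 = (1, 2, 1).
v_1 = A·v_0 = (4, 3, 3).
v_2 = A·v_1 = (3, 4, 1).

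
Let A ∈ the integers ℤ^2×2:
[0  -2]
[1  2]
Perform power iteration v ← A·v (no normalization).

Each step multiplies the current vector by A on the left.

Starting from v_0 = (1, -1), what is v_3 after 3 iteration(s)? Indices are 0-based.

v_3 = (0, 2)

v_0 = (1, -1).
v_1 = A·v_0 = (2, -1).
v_2 = A·v_1 = (2, 0).
v_3 = A·v_2 = (0, 2).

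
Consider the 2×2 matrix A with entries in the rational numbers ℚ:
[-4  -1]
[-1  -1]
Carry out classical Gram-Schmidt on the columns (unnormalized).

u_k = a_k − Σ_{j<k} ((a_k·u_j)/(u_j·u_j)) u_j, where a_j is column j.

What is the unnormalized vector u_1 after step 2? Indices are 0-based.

Step 1: u_0 = a_0 = (-4, -1).
Step 2: u_1 = a_1 − (5/17)·u_0 = (3/17, -12/17).

u_1 = (3/17, -12/17)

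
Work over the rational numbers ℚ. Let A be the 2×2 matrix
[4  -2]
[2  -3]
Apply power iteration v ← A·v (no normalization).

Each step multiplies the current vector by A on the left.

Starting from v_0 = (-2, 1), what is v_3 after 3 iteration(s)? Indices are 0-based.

v_0 = (-2, 1).
v_1 = A·v_0 = (-10, -7).
v_2 = A·v_1 = (-26, 1).
v_3 = A·v_2 = (-106, -55).

v_3 = (-106, -55)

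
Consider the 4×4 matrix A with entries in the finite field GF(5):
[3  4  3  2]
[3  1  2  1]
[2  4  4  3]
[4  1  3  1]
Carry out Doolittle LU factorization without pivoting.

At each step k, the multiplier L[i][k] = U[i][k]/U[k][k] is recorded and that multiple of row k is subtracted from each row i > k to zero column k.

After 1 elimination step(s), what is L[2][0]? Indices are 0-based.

Step 1: pivot at (0,0) is 3.
  row1 ← row1 − (1)·row0  ⇒  L[1][0]=1, U row1=(0, 2, 4, 4)
  row2 ← row2 − (4)·row0  ⇒  L[2][0]=4, U row2=(0, 3, 2, 0)
  row3 ← row3 − (3)·row0  ⇒  L[3][0]=3, U row3=(0, 4, 4, 0)

L[2][0] = 4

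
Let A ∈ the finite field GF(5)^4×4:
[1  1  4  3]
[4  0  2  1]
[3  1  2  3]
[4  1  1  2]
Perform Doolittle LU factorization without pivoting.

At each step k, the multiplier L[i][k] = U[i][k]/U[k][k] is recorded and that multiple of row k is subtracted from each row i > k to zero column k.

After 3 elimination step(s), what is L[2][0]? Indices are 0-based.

L[2][0] = 3

k=0: U[0][0]=1
  eliminate (1,0): mult=4, new row 1: (0, 1, 1, 4); set L[1][0]=4
  eliminate (2,0): mult=3, new row 2: (0, 3, 0, 4); set L[2][0]=3
  eliminate (3,0): mult=4, new row 3: (0, 2, 0, 0); set L[3][0]=4
k=1: U[1][1]=1
  eliminate (2,1): mult=3, new row 2: (0, 0, 2, 2); set L[2][1]=3
  eliminate (3,1): mult=2, new row 3: (0, 0, 3, 2); set L[3][1]=2
k=2: U[2][2]=2
  eliminate (3,2): mult=4, new row 3: (0, 0, 0, 4); set L[3][2]=4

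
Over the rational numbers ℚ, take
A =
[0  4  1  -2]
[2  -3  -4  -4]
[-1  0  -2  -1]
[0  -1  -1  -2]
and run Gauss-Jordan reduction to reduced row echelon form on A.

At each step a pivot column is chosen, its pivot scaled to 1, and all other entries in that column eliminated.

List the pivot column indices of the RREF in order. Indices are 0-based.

[1] R0 <-> R1
[1] R0 /= 2  ⇒  (1, -3/2, -2, -2)
     R2 -= -1·R0  ⇒  (0, -3/2, -4, -3)
[2] R1 /= 4  ⇒  (0, 1, 1/4, -1/2)
     R0 -= -3/2·R1  ⇒  (1, 0, -13/8, -11/4)
     R2 -= -3/2·R1  ⇒  (0, 0, -29/8, -15/4)
     R3 -= -1·R1  ⇒  (0, 0, -3/4, -5/2)
[3] R2 /= -29/8  ⇒  (0, 0, 1, 30/29)
     R0 -= -13/8·R2  ⇒  (1, 0, 0, -31/29)
     R1 -= 1/4·R2  ⇒  (0, 1, 0, -22/29)
     R3 -= -3/4·R2  ⇒  (0, 0, 0, -50/29)
[4] R3 /= -50/29  ⇒  (0, 0, 0, 1)
     R0 -= -31/29·R3  ⇒  (1, 0, 0, 0)
     R1 -= -22/29·R3  ⇒  (0, 1, 0, 0)
     R2 -= 30/29·R3  ⇒  (0, 0, 1, 0)

pivot columns: 0, 1, 2, 3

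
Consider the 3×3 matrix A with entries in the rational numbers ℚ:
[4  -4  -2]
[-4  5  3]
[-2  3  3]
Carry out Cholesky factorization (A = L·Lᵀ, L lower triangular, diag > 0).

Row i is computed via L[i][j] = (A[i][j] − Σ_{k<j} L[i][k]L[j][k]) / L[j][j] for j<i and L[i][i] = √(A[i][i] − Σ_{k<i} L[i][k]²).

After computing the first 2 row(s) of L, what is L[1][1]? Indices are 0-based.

L[1][1] = 1

Step 1: L[0][0] = √(4) = 2.
  L[1][0] = (-4) / L[0][0] = -2.
Step 2: L[1][1] = √(1) = 1.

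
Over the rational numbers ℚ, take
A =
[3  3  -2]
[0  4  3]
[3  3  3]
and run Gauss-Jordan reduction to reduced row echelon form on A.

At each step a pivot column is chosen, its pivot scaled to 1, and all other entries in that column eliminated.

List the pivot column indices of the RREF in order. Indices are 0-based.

[1] R0 /= 3  ⇒  (1, 1, -2/3)
     R2 -= 3·R0  ⇒  (0, 0, 5)
[2] R1 /= 4  ⇒  (0, 1, 3/4)
     R0 -= 1·R1  ⇒  (1, 0, -17/12)
[3] R2 /= 5  ⇒  (0, 0, 1)
     R0 -= -17/12·R2  ⇒  (1, 0, 0)
     R1 -= 3/4·R2  ⇒  (0, 1, 0)

pivot columns: 0, 1, 2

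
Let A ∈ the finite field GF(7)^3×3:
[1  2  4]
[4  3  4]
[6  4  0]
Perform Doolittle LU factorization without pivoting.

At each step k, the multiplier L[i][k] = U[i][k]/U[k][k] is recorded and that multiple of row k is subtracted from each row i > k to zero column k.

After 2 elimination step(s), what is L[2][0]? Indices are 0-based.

L[2][0] = 6

Step 1: pivot at (0,0) is 1.
  row1 ← row1 − (4)·row0  ⇒  L[1][0]=4, U row1=(0, 2, 2)
  row2 ← row2 − (6)·row0  ⇒  L[2][0]=6, U row2=(0, 6, 4)
Step 2: pivot at (1,1) is 2.
  row2 ← row2 − (3)·row1  ⇒  L[2][1]=3, U row2=(0, 0, 5)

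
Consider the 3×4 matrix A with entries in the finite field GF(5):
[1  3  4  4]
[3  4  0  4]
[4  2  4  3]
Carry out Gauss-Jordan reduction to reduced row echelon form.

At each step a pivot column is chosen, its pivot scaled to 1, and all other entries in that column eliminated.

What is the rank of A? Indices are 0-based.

pivot(0,0)=1: scale R0 → (1, 3, 4, 4)
  clear (1,0): R1 −= (3)R0 → (0, 0, 3, 2)
  clear (2,0): R2 −= (4)R0 → (0, 0, 3, 2)
col 1: no nonzero at/below row 1; advance.
pivot(1,2)=3: scale R1 → (0, 0, 1, 4)
  clear (0,2): R0 −= (4)R1 → (1, 3, 0, 3)
  clear (2,2): R2 −= (3)R1 → (0, 0, 0, 0)
col 3: no nonzero at/below row 2; advance.

rank = 2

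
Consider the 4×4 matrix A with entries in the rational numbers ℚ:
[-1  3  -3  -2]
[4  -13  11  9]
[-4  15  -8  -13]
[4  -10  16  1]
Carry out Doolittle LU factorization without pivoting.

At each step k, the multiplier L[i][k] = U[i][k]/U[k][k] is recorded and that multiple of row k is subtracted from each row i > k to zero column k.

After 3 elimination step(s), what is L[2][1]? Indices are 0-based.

[col 0] pivot -1
  R1 -= -4*R0 → (0, -1, -1, 1)  (L[1][0] := -4)
  R2 -= 4*R0 → (0, 3, 4, -5)  (L[2][0] := 4)
  R3 -= -4*R0 → (0, 2, 4, -7)  (L[3][0] := -4)
[col 1] pivot -1
  R2 -= -3*R1 → (0, 0, 1, -2)  (L[2][1] := -3)
  R3 -= -2*R1 → (0, 0, 2, -5)  (L[3][1] := -2)
[col 2] pivot 1
  R3 -= 2*R2 → (0, 0, 0, -1)  (L[3][2] := 2)

L[2][1] = -3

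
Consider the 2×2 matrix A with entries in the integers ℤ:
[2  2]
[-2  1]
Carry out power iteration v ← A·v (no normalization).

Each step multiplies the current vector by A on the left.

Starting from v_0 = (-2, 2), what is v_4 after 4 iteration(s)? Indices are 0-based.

v_4 = (36, -90)

v_0 = (-2, 2).
v_1 = A·v_0 = (0, 6).
v_2 = A·v_1 = (12, 6).
v_3 = A·v_2 = (36, -18).
v_4 = A·v_3 = (36, -90).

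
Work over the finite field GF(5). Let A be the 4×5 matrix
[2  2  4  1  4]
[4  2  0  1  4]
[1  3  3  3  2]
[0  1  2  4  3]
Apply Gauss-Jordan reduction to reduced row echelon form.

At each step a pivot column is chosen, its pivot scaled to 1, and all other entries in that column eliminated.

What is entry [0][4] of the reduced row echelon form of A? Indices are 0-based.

step 1: normalize row 0 (÷2) = (1, 1, 2, 3, 2)
  row 1: subtract 4×row0 = (0, 3, 2, 4, 1)
  row 2: subtract 1×row0 = (0, 2, 1, 0, 0)
step 2: normalize row 1 (÷3) = (0, 1, 4, 3, 2)
  row 0: subtract 1×row1 = (1, 0, 3, 0, 0)
  row 2: subtract 2×row1 = (0, 0, 3, 4, 1)
  row 3: subtract 1×row1 = (0, 0, 3, 1, 1)
step 3: normalize row 2 (÷3) = (0, 0, 1, 3, 2)
  row 0: subtract 3×row2 = (1, 0, 0, 1, 4)
  row 1: subtract 4×row2 = (0, 1, 0, 1, 4)
  row 3: subtract 3×row2 = (0, 0, 0, 2, 0)
step 4: normalize row 3 (÷2) = (0, 0, 0, 1, 0)
  row 0: subtract 1×row3 = (1, 0, 0, 0, 4)
  row 1: subtract 1×row3 = (0, 1, 0, 0, 4)
  row 2: subtract 3×row3 = (0, 0, 1, 0, 2)

M[0][4] = 4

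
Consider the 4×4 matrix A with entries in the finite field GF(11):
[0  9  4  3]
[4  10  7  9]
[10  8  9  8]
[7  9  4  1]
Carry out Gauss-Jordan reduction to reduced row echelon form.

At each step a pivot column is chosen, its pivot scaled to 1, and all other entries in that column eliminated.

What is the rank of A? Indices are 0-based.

step 1: exchange rows 0,1
step 1: normalize row 0 (÷4) = (1, 8, 10, 5)
  row 2: subtract 10×row0 = (0, 5, 8, 2)
  row 3: subtract 7×row0 = (0, 8, 0, 10)
step 2: normalize row 1 (÷9) = (0, 1, 9, 4)
  row 0: subtract 8×row1 = (1, 0, 4, 6)
  row 2: subtract 5×row1 = (0, 0, 7, 4)
  row 3: subtract 8×row1 = (0, 0, 5, 0)
step 3: normalize row 2 (÷7) = (0, 0, 1, 10)
  row 0: subtract 4×row2 = (1, 0, 0, 10)
  row 1: subtract 9×row2 = (0, 1, 0, 2)
  row 3: subtract 5×row2 = (0, 0, 0, 5)
step 4: normalize row 3 (÷5) = (0, 0, 0, 1)
  row 0: subtract 10×row3 = (1, 0, 0, 0)
  row 1: subtract 2×row3 = (0, 1, 0, 0)
  row 2: subtract 10×row3 = (0, 0, 1, 0)

rank = 4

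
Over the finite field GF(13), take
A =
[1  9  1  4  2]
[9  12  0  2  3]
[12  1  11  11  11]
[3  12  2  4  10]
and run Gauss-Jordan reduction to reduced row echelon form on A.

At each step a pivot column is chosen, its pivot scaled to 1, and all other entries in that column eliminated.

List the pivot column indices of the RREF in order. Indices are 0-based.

pivot columns: 0, 1, 2, 3

pivot(0,0)=1: scale R0 → (1, 9, 1, 4, 2)
  clear (1,0): R1 −= (9)R0 → (0, 9, 4, 5, 11)
  clear (2,0): R2 −= (12)R0 → (0, 10, 12, 2, 0)
  clear (3,0): R3 −= (3)R0 → (0, 11, 12, 5, 4)
pivot(1,1)=9: scale R1 → (0, 1, 12, 2, 7)
  clear (0,1): R0 −= (9)R1 → (1, 0, 10, 12, 4)
  clear (2,1): R2 −= (10)R1 → (0, 0, 9, 8, 8)
  clear (3,1): R3 −= (11)R1 → (0, 0, 10, 9, 5)
pivot(2,2)=9: scale R2 → (0, 0, 1, 11, 11)
  clear (0,2): R0 −= (10)R2 → (1, 0, 0, 6, 11)
  clear (1,2): R1 −= (12)R2 → (0, 1, 0, 0, 5)
  clear (3,2): R3 −= (10)R2 → (0, 0, 0, 3, 12)
pivot(3,3)=3: scale R3 → (0, 0, 0, 1, 4)
  clear (0,3): R0 −= (6)R3 → (1, 0, 0, 0, 0)
  clear (2,3): R2 −= (11)R3 → (0, 0, 1, 0, 6)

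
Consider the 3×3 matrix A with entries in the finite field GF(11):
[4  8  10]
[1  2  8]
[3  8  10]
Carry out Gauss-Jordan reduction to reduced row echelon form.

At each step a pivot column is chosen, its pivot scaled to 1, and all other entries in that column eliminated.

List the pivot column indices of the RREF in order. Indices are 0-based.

pivot columns: 0, 1

pivot(0,0)=4: scale R0 → (1, 2, 8)
  clear (1,0): R1 −= (1)R0 → (0, 0, 0)
  clear (2,0): R2 −= (3)R0 → (0, 2, 8)
pivot(1,1): swap R1↔R2
pivot(1,1)=2: scale R1 → (0, 1, 4)
  clear (0,1): R0 −= (2)R1 → (1, 0, 0)
col 2: no nonzero at/below row 2; advance.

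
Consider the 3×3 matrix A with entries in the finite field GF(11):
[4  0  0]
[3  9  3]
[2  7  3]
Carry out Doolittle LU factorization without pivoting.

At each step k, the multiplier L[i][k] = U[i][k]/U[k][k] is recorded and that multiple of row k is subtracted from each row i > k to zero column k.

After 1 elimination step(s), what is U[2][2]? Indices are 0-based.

U[2][2] = 3

k=0: U[0][0]=4
  eliminate (1,0): mult=9, new row 1: (0, 9, 3); set L[1][0]=9
  eliminate (2,0): mult=6, new row 2: (0, 7, 3); set L[2][0]=6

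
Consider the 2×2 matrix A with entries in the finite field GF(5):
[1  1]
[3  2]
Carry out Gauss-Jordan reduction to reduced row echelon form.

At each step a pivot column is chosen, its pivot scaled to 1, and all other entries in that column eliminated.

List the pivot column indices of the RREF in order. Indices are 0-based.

step 1: normalize row 0 (÷1) = (1, 1)
  row 1: subtract 3×row0 = (0, 4)
step 2: normalize row 1 (÷4) = (0, 1)
  row 0: subtract 1×row1 = (1, 0)

pivot columns: 0, 1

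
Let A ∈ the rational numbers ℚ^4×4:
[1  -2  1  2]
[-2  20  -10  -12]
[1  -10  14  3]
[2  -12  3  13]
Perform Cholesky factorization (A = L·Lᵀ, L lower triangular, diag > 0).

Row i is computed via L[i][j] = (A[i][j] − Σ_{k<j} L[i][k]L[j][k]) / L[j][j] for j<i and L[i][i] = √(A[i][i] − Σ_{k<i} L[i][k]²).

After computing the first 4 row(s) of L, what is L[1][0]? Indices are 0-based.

L[1][0] = -2

Step 1: L[0][0] = √(1) = 1.
  L[1][0] = (-2) / L[0][0] = -2.
Step 2: L[1][1] = √(16) = 4.
  L[2][0] = (1) / L[0][0] = 1.
  L[2][1] = (-8) / L[1][1] = -2.
Step 3: L[2][2] = √(9) = 3.
  L[3][0] = (2) / L[0][0] = 2.
  L[3][1] = (-8) / L[1][1] = -2.
  L[3][2] = (-3) / L[2][2] = -1.
Step 4: L[3][3] = √(4) = 2.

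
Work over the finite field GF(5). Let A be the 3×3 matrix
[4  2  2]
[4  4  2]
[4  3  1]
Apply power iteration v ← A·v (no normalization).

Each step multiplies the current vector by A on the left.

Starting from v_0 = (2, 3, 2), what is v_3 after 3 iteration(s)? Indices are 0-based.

v_0 = (2, 3, 2).
v_1 = A·v_0 = (3, 4, 4).
v_2 = A·v_1 = (3, 1, 3).
v_3 = A·v_2 = (0, 2, 3).

v_3 = (0, 2, 3)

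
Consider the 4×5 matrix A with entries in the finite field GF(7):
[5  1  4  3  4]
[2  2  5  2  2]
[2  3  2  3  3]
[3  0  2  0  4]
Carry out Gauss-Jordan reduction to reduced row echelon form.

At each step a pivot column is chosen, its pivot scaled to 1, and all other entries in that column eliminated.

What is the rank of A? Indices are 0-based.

rank = 4

pivot(0,0)=5: scale R0 → (1, 3, 5, 2, 5)
  clear (1,0): R1 −= (2)R0 → (0, 3, 2, 5, 6)
  clear (2,0): R2 −= (2)R0 → (0, 4, 6, 6, 0)
  clear (3,0): R3 −= (3)R0 → (0, 5, 1, 1, 3)
pivot(1,1)=3: scale R1 → (0, 1, 3, 4, 2)
  clear (0,1): R0 −= (3)R1 → (1, 0, 3, 4, 6)
  clear (2,1): R2 −= (4)R1 → (0, 0, 1, 4, 6)
  clear (3,1): R3 −= (5)R1 → (0, 0, 0, 2, 0)
pivot(2,2)=1: scale R2 → (0, 0, 1, 4, 6)
  clear (0,2): R0 −= (3)R2 → (1, 0, 0, 6, 2)
  clear (1,2): R1 −= (3)R2 → (0, 1, 0, 6, 5)
pivot(3,3)=2: scale R3 → (0, 0, 0, 1, 0)
  clear (0,3): R0 −= (6)R3 → (1, 0, 0, 0, 2)
  clear (1,3): R1 −= (6)R3 → (0, 1, 0, 0, 5)
  clear (2,3): R2 −= (4)R3 → (0, 0, 1, 0, 6)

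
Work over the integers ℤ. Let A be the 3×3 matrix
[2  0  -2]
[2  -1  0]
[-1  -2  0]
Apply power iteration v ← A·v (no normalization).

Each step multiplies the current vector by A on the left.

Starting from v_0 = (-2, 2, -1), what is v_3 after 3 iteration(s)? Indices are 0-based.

v_3 = (-28, -2, -4)

v_0 = (-2, 2, -1).
v_1 = A·v_0 = (-2, -6, -2).
v_2 = A·v_1 = (0, 2, 14).
v_3 = A·v_2 = (-28, -2, -4).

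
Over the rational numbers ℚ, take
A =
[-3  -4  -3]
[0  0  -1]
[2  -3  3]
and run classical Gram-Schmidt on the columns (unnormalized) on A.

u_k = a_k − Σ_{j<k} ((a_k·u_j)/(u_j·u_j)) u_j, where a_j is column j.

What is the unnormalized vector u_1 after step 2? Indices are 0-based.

u_1 = (-34/13, 0, -51/13)

Step 1: u_0 = a_0 = (-3, 0, 2).
Step 2: u_1 = a_1 − (6/13)·u_0 = (-34/13, 0, -51/13).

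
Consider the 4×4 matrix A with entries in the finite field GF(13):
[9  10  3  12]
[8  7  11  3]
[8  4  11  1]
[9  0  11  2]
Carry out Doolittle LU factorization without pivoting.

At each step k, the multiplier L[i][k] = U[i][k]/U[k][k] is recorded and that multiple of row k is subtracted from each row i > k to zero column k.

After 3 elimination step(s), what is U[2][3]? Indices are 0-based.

k=0: U[0][0]=9
  eliminate (1,0): mult=11, new row 1: (0, 1, 4, 1); set L[1][0]=11
  eliminate (2,0): mult=11, new row 2: (0, 11, 4, 12); set L[2][0]=11
  eliminate (3,0): mult=1, new row 3: (0, 3, 8, 3); set L[3][0]=1
k=1: U[1][1]=1
  eliminate (2,1): mult=11, new row 2: (0, 0, 12, 1); set L[2][1]=11
  eliminate (3,1): mult=3, new row 3: (0, 0, 9, 0); set L[3][1]=3
k=2: U[2][2]=12
  eliminate (3,2): mult=4, new row 3: (0, 0, 0, 9); set L[3][2]=4

U[2][3] = 1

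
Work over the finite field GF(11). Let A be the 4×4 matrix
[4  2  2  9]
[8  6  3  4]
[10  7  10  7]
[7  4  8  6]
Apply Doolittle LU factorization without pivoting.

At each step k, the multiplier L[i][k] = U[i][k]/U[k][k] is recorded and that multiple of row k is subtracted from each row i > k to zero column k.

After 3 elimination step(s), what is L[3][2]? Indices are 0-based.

[col 0] pivot 4
  R1 -= 2*R0 → (0, 2, 10, 8)  (L[1][0] := 2)
  R2 -= 8*R0 → (0, 2, 5, 1)  (L[2][0] := 8)
  R3 -= 10*R0 → (0, 6, 10, 4)  (L[3][0] := 10)
[col 1] pivot 2
  R2 -= 1*R1 → (0, 0, 6, 4)  (L[2][1] := 1)
  R3 -= 3*R1 → (0, 0, 2, 2)  (L[3][1] := 3)
[col 2] pivot 6
  R3 -= 4*R2 → (0, 0, 0, 8)  (L[3][2] := 4)

L[3][2] = 4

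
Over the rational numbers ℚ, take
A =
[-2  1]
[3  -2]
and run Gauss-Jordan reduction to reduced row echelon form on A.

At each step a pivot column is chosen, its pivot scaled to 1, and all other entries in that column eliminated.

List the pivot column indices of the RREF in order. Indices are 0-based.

pivot columns: 0, 1

step 1: normalize row 0 (÷-2) = (1, -1/2)
  row 1: subtract 3×row0 = (0, -1/2)
step 2: normalize row 1 (÷-1/2) = (0, 1)
  row 0: subtract -1/2×row1 = (1, 0)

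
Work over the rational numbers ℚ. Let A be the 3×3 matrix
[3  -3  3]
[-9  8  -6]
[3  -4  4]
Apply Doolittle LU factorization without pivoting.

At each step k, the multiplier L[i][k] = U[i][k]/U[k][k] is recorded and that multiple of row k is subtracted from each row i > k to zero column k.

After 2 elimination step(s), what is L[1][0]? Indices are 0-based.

k=0: U[0][0]=3
  eliminate (1,0): mult=-3, new row 1: (0, -1, 3); set L[1][0]=-3
  eliminate (2,0): mult=1, new row 2: (0, -1, 1); set L[2][0]=1
k=1: U[1][1]=-1
  eliminate (2,1): mult=1, new row 2: (0, 0, -2); set L[2][1]=1

L[1][0] = -3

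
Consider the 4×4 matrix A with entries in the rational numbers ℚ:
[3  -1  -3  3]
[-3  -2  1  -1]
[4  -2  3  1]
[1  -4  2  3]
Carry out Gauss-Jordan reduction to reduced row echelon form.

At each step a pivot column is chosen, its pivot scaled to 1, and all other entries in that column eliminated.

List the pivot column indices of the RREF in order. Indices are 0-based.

step 1: normalize row 0 (÷3) = (1, -1/3, -1, 1)
  row 1: subtract -3×row0 = (0, -3, -2, 2)
  row 2: subtract 4×row0 = (0, -2/3, 7, -3)
  row 3: subtract 1×row0 = (0, -11/3, 3, 2)
step 2: normalize row 1 (÷-3) = (0, 1, 2/3, -2/3)
  row 0: subtract -1/3×row1 = (1, 0, -7/9, 7/9)
  row 2: subtract -2/3×row1 = (0, 0, 67/9, -31/9)
  row 3: subtract -11/3×row1 = (0, 0, 49/9, -4/9)
step 3: normalize row 2 (÷67/9) = (0, 0, 1, -31/67)
  row 0: subtract -7/9×row2 = (1, 0, 0, 28/67)
  row 1: subtract 2/3×row2 = (0, 1, 0, -24/67)
  row 3: subtract 49/9×row2 = (0, 0, 0, 139/67)
step 4: normalize row 3 (÷139/67) = (0, 0, 0, 1)
  row 0: subtract 28/67×row3 = (1, 0, 0, 0)
  row 1: subtract -24/67×row3 = (0, 1, 0, 0)
  row 2: subtract -31/67×row3 = (0, 0, 1, 0)

pivot columns: 0, 1, 2, 3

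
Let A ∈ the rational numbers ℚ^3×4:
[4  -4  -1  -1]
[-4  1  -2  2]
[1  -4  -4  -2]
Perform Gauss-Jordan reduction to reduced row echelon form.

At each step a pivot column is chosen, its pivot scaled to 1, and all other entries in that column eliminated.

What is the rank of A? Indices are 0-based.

rank = 3

pivot(0,0)=4: scale R0 → (1, -1, -1/4, -1/4)
  clear (1,0): R1 −= (-4)R0 → (0, -3, -3, 1)
  clear (2,0): R2 −= (1)R0 → (0, -3, -15/4, -7/4)
pivot(1,1)=-3: scale R1 → (0, 1, 1, -1/3)
  clear (0,1): R0 −= (-1)R1 → (1, 0, 3/4, -7/12)
  clear (2,1): R2 −= (-3)R1 → (0, 0, -3/4, -11/4)
pivot(2,2)=-3/4: scale R2 → (0, 0, 1, 11/3)
  clear (0,2): R0 −= (3/4)R2 → (1, 0, 0, -10/3)
  clear (1,2): R1 −= (1)R2 → (0, 1, 0, -4)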